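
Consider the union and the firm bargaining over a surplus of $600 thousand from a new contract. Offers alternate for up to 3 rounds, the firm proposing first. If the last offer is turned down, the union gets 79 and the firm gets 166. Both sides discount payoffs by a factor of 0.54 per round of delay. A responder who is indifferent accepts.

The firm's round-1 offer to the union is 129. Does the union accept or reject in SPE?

Work out the union's continuation value if the offer is rejected.
Round 3 (the firm proposes): the union gets 79 if talks fail, so the firm offers 79 and keeps 521.
Round 2 (the union proposes): the firm can get 521 next round, worth 0.54 × 521 = 281.34 now; the union offers that and keeps 318.66.
So by rejecting in round 1, the union gets 318.66 next round, worth 0.54 × 318.66 = 172.0764 now.
Offer 129 < 172.0764, so the union rejects.

Reject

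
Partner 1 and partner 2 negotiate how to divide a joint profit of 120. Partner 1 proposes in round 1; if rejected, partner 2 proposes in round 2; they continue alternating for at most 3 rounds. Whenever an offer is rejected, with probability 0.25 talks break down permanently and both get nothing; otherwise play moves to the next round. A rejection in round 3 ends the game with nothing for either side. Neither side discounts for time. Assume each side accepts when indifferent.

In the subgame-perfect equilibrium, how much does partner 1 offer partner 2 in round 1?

Round 3 (partner 1 proposes): partner 2 will accept anything ≥ 0, so partner 1 offers 0 and keeps 120.
Round 2 (partner 2 proposes): rejecting gives partner 1 an expected 0.75 × 120 = 90; partner 2 offers that and keeps 30.
Round 1 (partner 1 proposes): rejecting gives partner 2 an expected 0.75 × 30 = 22.5; partner 1 offers that and keeps 97.5.

22.5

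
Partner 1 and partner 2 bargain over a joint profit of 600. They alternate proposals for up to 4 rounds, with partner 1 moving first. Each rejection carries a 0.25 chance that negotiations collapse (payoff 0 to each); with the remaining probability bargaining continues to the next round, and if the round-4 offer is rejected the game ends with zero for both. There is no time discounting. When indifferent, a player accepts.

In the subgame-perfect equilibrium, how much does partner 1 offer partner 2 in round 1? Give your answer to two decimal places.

Round 4 (partner 2 proposes): rejection yields 0 for partner 1; partner 2 offers 0 and keeps 600.
Round 3 (partner 1 proposes): rejecting gives partner 2 an expected 0.75 × 600 = 450, so partner 1 offers 450, keeping 150.
Round 2 (partner 2 proposes): rejecting gives partner 1 an expected 0.75 × 150 = 112.5, so partner 2 offers 112.5, keeping 487.5.
Round 1 (partner 1 proposes): rejecting gives partner 2 an expected 0.75 × 487.5 = 365.625, so partner 1 offers 365.625, keeping 234.375.

365.63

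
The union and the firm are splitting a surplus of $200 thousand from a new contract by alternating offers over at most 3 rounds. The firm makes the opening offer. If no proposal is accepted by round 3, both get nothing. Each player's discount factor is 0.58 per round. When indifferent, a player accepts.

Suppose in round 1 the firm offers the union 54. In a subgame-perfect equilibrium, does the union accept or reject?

Accept

Work out the union's continuation value if the offer is rejected.
Round 3 (the firm proposes): the union will accept anything ≥ 0, so the firm offers 0 and keeps 200.
Round 2 (the union proposes): the firm can get 200 next round, worth 0.58 × 200 = 116 now. The union offers 116 and keeps 200 − 116 = 84.
So by rejecting in round 1, the union gets 84 next round, worth 0.58 × 84 = 48.72 now.
Offer 54 ≥ 48.72, so the union accepts.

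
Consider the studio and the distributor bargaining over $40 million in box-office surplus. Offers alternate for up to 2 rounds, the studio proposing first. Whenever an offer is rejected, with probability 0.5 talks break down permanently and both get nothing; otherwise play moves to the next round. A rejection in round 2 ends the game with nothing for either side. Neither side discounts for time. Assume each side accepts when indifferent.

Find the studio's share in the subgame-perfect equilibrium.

Round 2 (the distributor proposes): the studio will accept anything ≥ 0, so the distributor offers 0 and keeps 40.
Round 1 (the studio proposes): rejecting gives the distributor an expected 0.5 × 40 = 20; the studio offers that and keeps 20.

20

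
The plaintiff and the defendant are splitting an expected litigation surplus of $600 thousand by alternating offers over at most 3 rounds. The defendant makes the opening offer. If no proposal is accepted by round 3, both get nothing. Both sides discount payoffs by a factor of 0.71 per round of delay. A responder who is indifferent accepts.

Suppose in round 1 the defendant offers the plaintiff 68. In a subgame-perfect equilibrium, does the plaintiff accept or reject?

Reject

Round 3 (the defendant proposes): the plaintiff will accept anything ≥ 0, so the defendant offers 0 and keeps 600.
Round 2 (the plaintiff proposes): the defendant can get 600 next round, worth 0.71 × 600 = 426 now, so the plaintiff offers 426, keeping 174.
So by rejecting in round 1, the plaintiff gets 174 next round, worth 0.71 × 174 = 123.54 now.
Offer 68 < 123.54, so the plaintiff rejects.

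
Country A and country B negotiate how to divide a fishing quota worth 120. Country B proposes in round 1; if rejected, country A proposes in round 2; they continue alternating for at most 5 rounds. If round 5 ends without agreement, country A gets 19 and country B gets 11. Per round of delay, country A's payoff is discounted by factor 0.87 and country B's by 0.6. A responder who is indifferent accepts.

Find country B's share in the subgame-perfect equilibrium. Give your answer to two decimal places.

Round 5 (country B proposes): country A gets 19 if talks fail, so country B offers 19 and keeps 101.
Round 4 (country A proposes): country B can get 101 next round, worth 0.6 × 101 = 60.6 now. Country A offers 60.6 and keeps 120 − 60.6 = 59.4.
Round 3 (country B proposes): country A can get 59.4 next round, worth 0.87 × 59.4 = 51.678 now; country B offers that and keeps 68.322.
Round 2 (country A proposes): country B can get 68.322 next round, worth 0.6 × 68.322 = 40.9932 now; country A offers that and keeps 79.0068.
Round 1 (country B proposes): country A can get 79.0068 next round, worth 0.87 × 79.0068 = 68.735916 now; country B offers that and keeps 51.264084.

51.26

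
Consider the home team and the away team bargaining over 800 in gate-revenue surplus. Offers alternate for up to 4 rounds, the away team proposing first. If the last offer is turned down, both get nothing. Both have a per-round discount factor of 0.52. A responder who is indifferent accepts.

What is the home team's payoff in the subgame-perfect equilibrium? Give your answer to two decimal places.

312.17

Round 4 (the home team proposes): the away team will accept anything ≥ 0, so the home team offers 0 and keeps 800.
Round 3 (the away team proposes): the home team can get 800 next round, worth 0.52 × 800 = 416 now. The away team offers 416 and keeps 800 − 416 = 384.
Round 2 (the home team proposes): the away team can get 384 next round, worth 0.52 × 384 = 199.68 now. The home team offers 199.68 and keeps 800 − 199.68 = 600.32.
Round 1 (the away team proposes): the home team can get 600.32 next round, worth 0.52 × 600.32 = 312.1664 now, so the away team offers 312.1664, keeping 487.8336.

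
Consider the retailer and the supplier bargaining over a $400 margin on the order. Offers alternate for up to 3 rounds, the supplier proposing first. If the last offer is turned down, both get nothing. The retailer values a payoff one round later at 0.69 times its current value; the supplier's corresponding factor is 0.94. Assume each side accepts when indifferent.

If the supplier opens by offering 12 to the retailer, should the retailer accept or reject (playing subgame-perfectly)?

Round 3 (the supplier proposes): the retailer will accept anything ≥ 0, so the supplier offers 0 and keeps 400.
Round 2 (the retailer proposes): the supplier can get 400 next round, worth 0.94 × 400 = 376 now. The retailer offers 376 and keeps 400 − 376 = 24.
So by rejecting in round 1, the retailer gets 24 next round, worth 0.69 × 24 = 16.56 now.
Offer 12 < 16.56, so the retailer rejects.

Reject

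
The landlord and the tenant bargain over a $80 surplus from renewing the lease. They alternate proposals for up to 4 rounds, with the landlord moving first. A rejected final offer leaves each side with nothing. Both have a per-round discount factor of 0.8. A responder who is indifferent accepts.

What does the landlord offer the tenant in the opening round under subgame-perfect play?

53.76

Round 4 (the tenant proposes): rejection yields 0 for the landlord; the tenant offers 0 and keeps 80.
Round 3 (the landlord proposes): the tenant can get 80 next round, worth 0.8 × 80 = 64 now, so the landlord offers 64, keeping 16.
Round 2 (the tenant proposes): the landlord can get 16 next round, worth 0.8 × 16 = 12.8 now. The tenant offers 12.8 and keeps 80 − 12.8 = 67.2.
Round 1 (the landlord proposes): the tenant can get 67.2 next round, worth 0.8 × 67.2 = 53.76 now; the landlord offers that and keeps 26.24.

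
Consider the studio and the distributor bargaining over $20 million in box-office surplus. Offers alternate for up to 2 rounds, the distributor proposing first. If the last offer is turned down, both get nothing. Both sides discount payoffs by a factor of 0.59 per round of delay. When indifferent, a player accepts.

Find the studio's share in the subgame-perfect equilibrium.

11.8

Round 2 (the studio proposes): rejection yields 0 for the distributor; the studio offers 0 and keeps 20.
Round 1 (the distributor proposes): the studio can get 20 next round, worth 0.59 × 20 = 11.8 now, so the distributor offers 11.8, keeping 8.2.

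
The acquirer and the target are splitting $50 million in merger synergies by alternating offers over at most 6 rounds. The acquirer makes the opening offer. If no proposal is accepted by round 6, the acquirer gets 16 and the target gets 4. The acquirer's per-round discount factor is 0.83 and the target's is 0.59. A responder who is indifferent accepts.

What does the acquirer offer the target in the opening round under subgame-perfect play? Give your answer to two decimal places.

Work backward from the last round.
Round 6 (the target proposes): the acquirer gets 16 if talks fail, so the target offers 16 and keeps 34.
Round 5 (the acquirer proposes): the target can get 34 next round, worth 0.59 × 34 = 20.06 now, so the acquirer offers 20.06, keeping 29.94.
Round 4 (the target proposes): the acquirer can get 29.94 next round, worth 0.83 × 29.94 = 24.8502 now. The target offers 24.8502 and keeps 50 − 24.8502 = 25.1498.
Round 3 (the acquirer proposes): the target can get 25.1498 next round, worth 0.59 × 25.1498 = 14.838382 now. The acquirer offers 14.838382 and keeps 50 − 14.838382 = 35.161618.
Round 2 (the target proposes): the acquirer can get 35.161618 next round, worth 0.83 × 35.161618 = 29.18414294 now, so the target offers 29.18414294, keeping 20.81585706.
Round 1 (the acquirer proposes): the target can get 20.81585706 next round, worth 0.59 × 20.81585706 = 12.2813556654 now; the acquirer offers that and keeps 37.7186443346.

12.28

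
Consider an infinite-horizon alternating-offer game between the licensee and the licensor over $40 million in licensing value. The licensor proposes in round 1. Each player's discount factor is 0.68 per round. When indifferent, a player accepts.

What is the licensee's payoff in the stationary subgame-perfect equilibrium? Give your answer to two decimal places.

In a stationary SPE each proposer offers the other exactly their discounted continuation value.
If the licensor keeps x when proposing and the licensee keeps y when proposing, then x = 40 − 0.68y and y = 40 − 0.68x.
Solving: x = 40(1 − 0.68) / (1 − 0.68·0.68) = 12.8 / 0.5376 ≈ 23.8095.
The licensee gets 40 − 23.8095 ≈ 16.1905.

16.19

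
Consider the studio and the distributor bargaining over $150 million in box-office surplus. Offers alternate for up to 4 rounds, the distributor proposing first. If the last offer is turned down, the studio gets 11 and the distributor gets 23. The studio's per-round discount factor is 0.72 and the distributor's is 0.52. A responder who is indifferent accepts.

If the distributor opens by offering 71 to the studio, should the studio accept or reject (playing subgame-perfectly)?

Round 4 (the studio proposes): the distributor gets 23 if talks fail, so the studio offers 23 and keeps 127.
Round 3 (the distributor proposes): the studio can get 127 next round, worth 0.72 × 127 = 91.44 now, so the distributor offers 91.44, keeping 58.56.
Round 2 (the studio proposes): the distributor can get 58.56 next round, worth 0.52 × 58.56 = 30.4512 now; the studio offers that and keeps 119.5488.
So by rejecting in round 1, the studio gets 119.5488 next round, worth 0.72 × 119.5488 = 86.075136 now.
Offer 71 < 86.075136, so the studio rejects.

Reject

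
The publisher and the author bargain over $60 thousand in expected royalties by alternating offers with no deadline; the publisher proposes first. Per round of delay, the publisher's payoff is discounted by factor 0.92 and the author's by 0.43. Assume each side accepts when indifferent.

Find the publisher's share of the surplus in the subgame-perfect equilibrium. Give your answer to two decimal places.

Let x be the publisher's share when the publisher proposes and y be the author's share when the author proposes.
The author accepts iff offered ≥ 0.43·y, so x = 60 − 0.43y. Symmetrically y = 60 − 0.92x.
Substituting: x = 60 − 0.43(60 − 0.92x), giving x(1 − 0.92·0.43) = 60(1 − 0.43).
So x = 60 × 0.57 / 0.6044 ≈ 56.5850, and the author receives 60 − x ≈ 3.4150.

56.59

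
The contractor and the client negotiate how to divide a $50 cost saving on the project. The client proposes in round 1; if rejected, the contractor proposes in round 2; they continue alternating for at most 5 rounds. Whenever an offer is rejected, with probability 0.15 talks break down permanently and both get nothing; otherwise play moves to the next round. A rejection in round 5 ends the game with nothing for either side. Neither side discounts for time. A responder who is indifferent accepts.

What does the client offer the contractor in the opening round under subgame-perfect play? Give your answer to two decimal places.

Round 5 (the client proposes): the contractor will accept anything ≥ 0, so the client offers 0 and keeps 50.
Round 4 (the contractor proposes): rejecting gives the client an expected 0.85 × 50 = 42.5. The contractor offers 42.5 and keeps 50 − 42.5 = 7.5.
Round 3 (the client proposes): rejecting gives the contractor an expected 0.85 × 7.5 = 6.375, so the client offers 6.375, keeping 43.625.
Round 2 (the contractor proposes): rejecting gives the client an expected 0.85 × 43.625 = 37.08125; the contractor offers that and keeps 12.91875.
Round 1 (the client proposes): rejecting gives the contractor an expected 0.85 × 12.91875 = 10.9809375; the client offers that and keeps 39.0190625.

10.98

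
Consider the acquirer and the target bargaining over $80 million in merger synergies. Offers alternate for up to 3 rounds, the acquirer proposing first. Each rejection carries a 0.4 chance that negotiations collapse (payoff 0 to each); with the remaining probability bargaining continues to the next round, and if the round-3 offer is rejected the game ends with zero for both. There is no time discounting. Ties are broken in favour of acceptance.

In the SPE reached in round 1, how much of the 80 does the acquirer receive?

Round 3 (the acquirer proposes): rejection yields 0 for the target; the acquirer offers 0 and keeps 80.
Round 2 (the target proposes): rejecting gives the acquirer an expected 0.6 × 80 = 48; the target offers that and keeps 32.
Round 1 (the acquirer proposes): rejecting gives the target an expected 0.6 × 32 = 19.2. The acquirer offers 19.2 and keeps 80 − 19.2 = 60.8.

60.8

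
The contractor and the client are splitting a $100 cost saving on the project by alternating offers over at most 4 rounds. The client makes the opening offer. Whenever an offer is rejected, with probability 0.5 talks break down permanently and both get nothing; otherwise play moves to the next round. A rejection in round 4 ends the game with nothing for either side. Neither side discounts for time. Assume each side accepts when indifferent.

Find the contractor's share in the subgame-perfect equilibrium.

By backward induction:
Round 4 (the contractor proposes): rejection yields 0 for the client; the contractor offers 0 and keeps 100.
Round 3 (the client proposes): rejecting gives the contractor an expected 0.5 × 100 = 50; the client offers that and keeps 50.
Round 2 (the contractor proposes): rejecting gives the client an expected 0.5 × 50 = 25, so the contractor offers 25, keeping 75.
Round 1 (the client proposes): rejecting gives the contractor an expected 0.5 × 75 = 37.5, so the client offers 37.5, keeping 62.5.

37.5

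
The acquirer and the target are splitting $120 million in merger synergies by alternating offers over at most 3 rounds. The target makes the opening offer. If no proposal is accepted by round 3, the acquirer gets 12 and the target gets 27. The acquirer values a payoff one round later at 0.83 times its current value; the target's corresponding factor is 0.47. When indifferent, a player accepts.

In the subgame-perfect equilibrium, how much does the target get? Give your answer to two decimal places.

Round 3 (the target proposes): the acquirer gets 12 if talks fail, so the target offers 12 and keeps 108.
Round 2 (the acquirer proposes): the target can get 108 next round, worth 0.47 × 108 = 50.76 now; the acquirer offers that and keeps 69.24.
Round 1 (the target proposes): the acquirer can get 69.24 next round, worth 0.83 × 69.24 = 57.4692 now. The target offers 57.4692 and keeps 120 − 57.4692 = 62.5308.

62.53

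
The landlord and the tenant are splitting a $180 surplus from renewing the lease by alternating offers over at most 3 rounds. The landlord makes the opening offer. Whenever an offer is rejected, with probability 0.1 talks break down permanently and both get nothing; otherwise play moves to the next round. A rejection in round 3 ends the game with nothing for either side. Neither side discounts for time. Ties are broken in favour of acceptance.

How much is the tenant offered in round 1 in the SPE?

16.2

Round 3 (the landlord proposes): rejection yields 0 for the tenant; the landlord offers 0 and keeps 180.
Round 2 (the tenant proposes): rejecting gives the landlord an expected 0.9 × 180 = 162, so the tenant offers 162, keeping 18.
Round 1 (the landlord proposes): rejecting gives the tenant an expected 0.9 × 18 = 16.2, so the landlord offers 16.2, keeping 163.8.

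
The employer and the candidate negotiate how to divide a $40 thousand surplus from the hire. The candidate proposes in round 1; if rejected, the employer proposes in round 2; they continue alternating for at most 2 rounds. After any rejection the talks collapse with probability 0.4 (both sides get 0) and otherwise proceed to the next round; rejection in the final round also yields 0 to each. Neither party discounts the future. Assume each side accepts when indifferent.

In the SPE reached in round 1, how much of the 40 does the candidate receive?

16

By backward induction:
Round 2 (the employer proposes): rejection yields 0 for the candidate; the employer offers 0 and keeps 40.
Round 1 (the candidate proposes): rejecting gives the employer an expected 0.6 × 40 = 24. The candidate offers 24 and keeps 40 − 24 = 16.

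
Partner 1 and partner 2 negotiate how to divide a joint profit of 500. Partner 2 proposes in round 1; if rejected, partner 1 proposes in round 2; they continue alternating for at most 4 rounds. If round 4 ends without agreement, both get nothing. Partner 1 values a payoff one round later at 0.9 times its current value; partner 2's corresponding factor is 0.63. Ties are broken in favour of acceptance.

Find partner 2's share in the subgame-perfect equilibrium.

78.35

Solve by backward induction from round 4.
Round 4 (partner 1 proposes): partner 2 will accept anything ≥ 0, so partner 1 offers 0 and keeps 500.
Round 3 (partner 2 proposes): partner 1 can get 500 next round, worth 0.9 × 500 = 450 now. Partner 2 offers 450 and keeps 500 − 450 = 50.
Round 2 (partner 1 proposes): partner 2 can get 50 next round, worth 0.63 × 50 = 31.5 now; partner 1 offers that and keeps 468.5.
Round 1 (partner 2 proposes): partner 1 can get 468.5 next round, worth 0.9 × 468.5 = 421.65 now, so partner 2 offers 421.65, keeping 78.35.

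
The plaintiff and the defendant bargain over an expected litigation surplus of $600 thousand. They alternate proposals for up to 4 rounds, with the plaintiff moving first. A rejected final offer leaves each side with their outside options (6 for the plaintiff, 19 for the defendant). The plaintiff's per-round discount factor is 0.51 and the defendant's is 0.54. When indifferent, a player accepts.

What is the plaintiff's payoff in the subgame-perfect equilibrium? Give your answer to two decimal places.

Solve by backward induction from round 4.
Round 4 (the defendant proposes): the plaintiff gets 6 if talks fail, so the defendant offers 6 and keeps 594.
Round 3 (the plaintiff proposes): the defendant can get 594 next round, worth 0.54 × 594 = 320.76 now, so the plaintiff offers 320.76, keeping 279.24.
Round 2 (the defendant proposes): the plaintiff can get 279.24 next round, worth 0.51 × 279.24 = 142.4124 now; the defendant offers that and keeps 457.5876.
Round 1 (the plaintiff proposes): the defendant can get 457.5876 next round, worth 0.54 × 457.5876 = 247.097304 now; the plaintiff offers that and keeps 352.902696.

352.90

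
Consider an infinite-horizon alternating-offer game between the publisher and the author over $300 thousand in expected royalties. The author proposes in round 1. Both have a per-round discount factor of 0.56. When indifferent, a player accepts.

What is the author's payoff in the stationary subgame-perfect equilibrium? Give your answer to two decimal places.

192.31

In a stationary SPE each proposer offers the other exactly their discounted continuation value.
If the author keeps x when proposing and the publisher keeps y when proposing, then x = 300 − 0.56y and y = 300 − 0.56x.
Solving: x = 300(1 − 0.56) / (1 − 0.56·0.56) = 132 / 0.6864 ≈ 192.3077.
The publisher gets 300 − 192.3077 ≈ 107.6923.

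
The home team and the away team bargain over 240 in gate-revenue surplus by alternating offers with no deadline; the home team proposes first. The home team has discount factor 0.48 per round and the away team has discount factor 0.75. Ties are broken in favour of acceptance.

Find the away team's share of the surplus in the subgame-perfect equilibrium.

146.25

Let x be the home team's share when the home team proposes and y be the away team's share when the away team proposes.
The away team accepts iff offered ≥ 0.75·y, so x = 240 − 0.75y. Symmetrically y = 240 − 0.48x.
Substituting: x = 240 − 0.75(240 − 0.48x), giving x(1 − 0.48·0.75) = 240(1 − 0.75).
So x = 240 × 0.25 / 0.64 = 93.75, and the away team receives 240 − x = 146.25.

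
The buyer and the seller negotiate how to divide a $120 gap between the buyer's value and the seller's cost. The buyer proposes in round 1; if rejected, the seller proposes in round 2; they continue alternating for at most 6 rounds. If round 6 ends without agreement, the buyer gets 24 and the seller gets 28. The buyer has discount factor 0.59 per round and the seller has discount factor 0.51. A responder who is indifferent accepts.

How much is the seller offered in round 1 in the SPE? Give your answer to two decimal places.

Round 6 (the seller proposes): the buyer gets 24 if talks fail, so the seller offers 24 and keeps 96.
Round 5 (the buyer proposes): the seller can get 96 next round, worth 0.51 × 96 = 48.96 now, so the buyer offers 48.96, keeping 71.04.
Round 4 (the seller proposes): the buyer can get 71.04 next round, worth 0.59 × 71.04 = 41.9136 now; the seller offers that and keeps 78.0864.
Round 3 (the buyer proposes): the seller can get 78.0864 next round, worth 0.51 × 78.0864 = 39.824064 now. The buyer offers 39.824064 and keeps 120 − 39.824064 = 80.175936.
Round 2 (the seller proposes): the buyer can get 80.175936 next round, worth 0.59 × 80.175936 = 47.30380224 now. The seller offers 47.30380224 and keeps 120 − 47.30380224 = 72.69619776.
Round 1 (the buyer proposes): the seller can get 72.69619776 next round, worth 0.51 × 72.69619776 = 37.0750608576 now, so the buyer offers 37.0750608576, keeping 82.9249391424.

37.08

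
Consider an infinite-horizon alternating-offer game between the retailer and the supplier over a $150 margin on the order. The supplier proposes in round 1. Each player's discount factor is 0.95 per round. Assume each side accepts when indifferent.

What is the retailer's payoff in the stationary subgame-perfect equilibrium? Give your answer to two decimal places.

In a stationary SPE each proposer offers the other exactly their discounted continuation value.
If the supplier keeps x when proposing and the retailer keeps y when proposing, then x = 150 − 0.95y and y = 150 − 0.95x.
Solving: x = 150(1 − 0.95) / (1 − 0.95·0.95) = 7.5 / 0.0975 ≈ 76.9231.
The retailer gets 150 − 76.9231 ≈ 73.0769.

73.08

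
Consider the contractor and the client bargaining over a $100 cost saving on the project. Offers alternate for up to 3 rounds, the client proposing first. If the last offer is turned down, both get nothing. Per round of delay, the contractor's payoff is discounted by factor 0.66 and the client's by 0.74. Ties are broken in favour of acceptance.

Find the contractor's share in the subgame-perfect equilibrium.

Work backward from the last round.
Round 3 (the client proposes): the contractor will accept anything ≥ 0, so the client offers 0 and keeps 100.
Round 2 (the contractor proposes): the client can get 100 next round, worth 0.74 × 100 = 74 now; the contractor offers that and keeps 26.
Round 1 (the client proposes): the contractor can get 26 next round, worth 0.66 × 26 = 17.16 now; the client offers that and keeps 82.84.

17.16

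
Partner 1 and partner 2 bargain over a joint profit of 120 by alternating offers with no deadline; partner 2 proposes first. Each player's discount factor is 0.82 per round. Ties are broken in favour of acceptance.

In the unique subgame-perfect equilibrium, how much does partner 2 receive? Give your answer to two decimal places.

When partner 2 proposes, partner 1 accepts any offer worth at least 0.82 times what partner 1 would get by proposing next round; and vice versa.
This gives x = 120 − 0.82y and y = 120 − 0.82x, where x and y are each side's share when it proposes.
Hence (1 − 0.82·0.82)x = 120(1 − 0.82), i.e. 0.3276·x = 21.6.
x ≈ 65.9341; partner 1's share is 120 − x ≈ 54.0659.

65.93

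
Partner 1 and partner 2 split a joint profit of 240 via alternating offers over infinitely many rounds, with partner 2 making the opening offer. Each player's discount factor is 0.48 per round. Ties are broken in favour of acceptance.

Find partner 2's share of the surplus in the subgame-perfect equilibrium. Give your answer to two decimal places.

162.16

When partner 2 proposes, partner 1 accepts any offer worth at least 0.48 times what partner 1 would get by proposing next round; and vice versa.
This gives x = 240 − 0.48y and y = 240 − 0.48x, where x and y are each side's share when it proposes.
Hence (1 − 0.48·0.48)x = 240(1 − 0.48), i.e. 0.7696·x = 124.8.
x ≈ 162.1622; partner 1's share is 240 − x ≈ 77.8378.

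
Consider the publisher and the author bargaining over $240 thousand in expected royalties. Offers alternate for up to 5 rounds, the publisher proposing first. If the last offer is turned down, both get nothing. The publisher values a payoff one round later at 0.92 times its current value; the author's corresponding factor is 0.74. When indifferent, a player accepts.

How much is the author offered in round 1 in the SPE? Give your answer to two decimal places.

Round 5 (the publisher proposes): the author will accept anything ≥ 0, so the publisher offers 0 and keeps 240.
Round 4 (the author proposes): the publisher can get 240 next round, worth 0.92 × 240 = 220.8 now; the author offers that and keeps 19.2.
Round 3 (the publisher proposes): the author can get 19.2 next round, worth 0.74 × 19.2 = 14.208 now; the publisher offers that and keeps 225.792.
Round 2 (the author proposes): the publisher can get 225.792 next round, worth 0.92 × 225.792 = 207.72864 now. The author offers 207.72864 and keeps 240 − 207.72864 = 32.27136.
Round 1 (the publisher proposes): the author can get 32.27136 next round, worth 0.74 × 32.27136 = 23.8808064 now; the publisher offers that and keeps 216.1191936.

23.88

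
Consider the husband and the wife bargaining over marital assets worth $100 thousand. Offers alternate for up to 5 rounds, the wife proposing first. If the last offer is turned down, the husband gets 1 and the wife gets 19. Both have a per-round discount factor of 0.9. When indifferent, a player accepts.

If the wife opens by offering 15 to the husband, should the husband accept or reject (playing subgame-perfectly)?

Reject

Round 5 (the wife proposes): the husband gets 1 if talks fail, so the wife offers 1 and keeps 99.
Round 4 (the husband proposes): the wife can get 99 next round, worth 0.9 × 99 = 89.1 now, so the husband offers 89.1, keeping 10.9.
Round 3 (the wife proposes): the husband can get 10.9 next round, worth 0.9 × 10.9 = 9.81 now; the wife offers that and keeps 90.19.
Round 2 (the husband proposes): the wife can get 90.19 next round, worth 0.9 × 90.19 = 81.171 now; the husband offers that and keeps 18.829.
So by rejecting in round 1, the husband gets 18.829 next round, worth 0.9 × 18.829 = 16.9461 now.
Offer 15 < 16.9461, so the husband rejects.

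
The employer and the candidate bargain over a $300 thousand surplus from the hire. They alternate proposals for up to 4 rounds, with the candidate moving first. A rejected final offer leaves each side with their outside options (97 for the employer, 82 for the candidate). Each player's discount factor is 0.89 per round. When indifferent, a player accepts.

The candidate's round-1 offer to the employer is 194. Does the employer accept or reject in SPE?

Accept

Round 4 (the employer proposes): the candidate gets 82 if talks fail, so the employer offers 82 and keeps 218.
Round 3 (the candidate proposes): the employer can get 218 next round, worth 0.89 × 218 = 194.02 now; the candidate offers that and keeps 105.98.
Round 2 (the employer proposes): the candidate can get 105.98 next round, worth 0.89 × 105.98 = 94.3222 now. The employer offers 94.3222 and keeps 300 − 94.3222 = 205.6778.
So by rejecting in round 1, the employer gets 205.6778 next round, worth 0.89 × 205.6778 = 183.053242 now.
Offer 194 ≥ 183.053242, so the employer accepts.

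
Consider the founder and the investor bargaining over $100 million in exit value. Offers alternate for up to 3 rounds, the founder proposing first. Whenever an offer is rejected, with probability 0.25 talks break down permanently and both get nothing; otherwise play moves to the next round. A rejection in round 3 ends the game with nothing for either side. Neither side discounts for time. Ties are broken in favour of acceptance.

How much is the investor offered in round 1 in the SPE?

18.75

By backward induction:
Round 3 (the founder proposes): rejection yields 0 for the investor; the founder offers 0 and keeps 100.
Round 2 (the investor proposes): rejecting gives the founder an expected 0.75 × 100 = 75. The investor offers 75 and keeps 100 − 75 = 25.
Round 1 (the founder proposes): rejecting gives the investor an expected 0.75 × 25 = 18.75; the founder offers that and keeps 81.25.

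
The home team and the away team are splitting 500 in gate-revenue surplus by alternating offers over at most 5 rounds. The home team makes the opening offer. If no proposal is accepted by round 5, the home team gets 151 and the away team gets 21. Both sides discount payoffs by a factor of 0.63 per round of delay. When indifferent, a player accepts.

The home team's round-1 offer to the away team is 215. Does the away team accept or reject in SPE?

Accept

Round 5 (the home team proposes): the away team gets 21 if talks fail, so the home team offers 21 and keeps 479.
Round 4 (the away team proposes): the home team can get 479 next round, worth 0.63 × 479 = 301.77 now, so the away team offers 301.77, keeping 198.23.
Round 3 (the home team proposes): the away team can get 198.23 next round, worth 0.63 × 198.23 = 124.8849 now. The home team offers 124.8849 and keeps 500 − 124.8849 = 375.1151.
Round 2 (the away team proposes): the home team can get 375.1151 next round, worth 0.63 × 375.1151 = 236.322513 now. The away team offers 236.322513 and keeps 500 − 236.322513 = 263.677487.
So by rejecting in round 1, the away team gets 263.677487 next round, worth 0.63 × 263.677487 = 166.11681681 now.
Offer 215 ≥ 166.11681681, so the away team accepts.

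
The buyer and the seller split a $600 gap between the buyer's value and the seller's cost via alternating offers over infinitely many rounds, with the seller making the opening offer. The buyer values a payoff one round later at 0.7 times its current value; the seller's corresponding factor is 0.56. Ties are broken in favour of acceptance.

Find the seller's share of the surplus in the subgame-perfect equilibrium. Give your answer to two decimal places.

When the seller proposes, the buyer accepts any offer worth at least 0.7 times what the buyer would get by proposing next round; and vice versa.
This gives x = 600 − 0.7y and y = 600 − 0.56x, where x and y are each side's share when it proposes.
Hence (1 − 0.7·0.56)x = 600(1 − 0.7), i.e. 0.608·x = 180.
x ≈ 296.0526; the buyer's share is 600 − x ≈ 303.9474.

296.05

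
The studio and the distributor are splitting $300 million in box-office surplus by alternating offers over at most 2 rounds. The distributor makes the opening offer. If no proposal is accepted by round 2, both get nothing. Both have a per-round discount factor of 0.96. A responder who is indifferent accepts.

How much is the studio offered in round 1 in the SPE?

Round 2 (the studio proposes): the distributor will accept anything ≥ 0, so the studio offers 0 and keeps 300.
Round 1 (the distributor proposes): the studio can get 300 next round, worth 0.96 × 300 = 288 now, so the distributor offers 288, keeping 12.

288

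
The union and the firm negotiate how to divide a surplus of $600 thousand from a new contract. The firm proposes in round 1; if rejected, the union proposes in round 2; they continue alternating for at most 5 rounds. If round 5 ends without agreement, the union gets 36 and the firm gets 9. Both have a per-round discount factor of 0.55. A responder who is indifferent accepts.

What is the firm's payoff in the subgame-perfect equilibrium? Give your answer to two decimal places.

403.28

Round 5 (the firm proposes): the union gets 36 if talks fail, so the firm offers 36 and keeps 564.
Round 4 (the union proposes): the firm can get 564 next round, worth 0.55 × 564 = 310.2 now. The union offers 310.2 and keeps 600 − 310.2 = 289.8.
Round 3 (the firm proposes): the union can get 289.8 next round, worth 0.55 × 289.8 = 159.39 now, so the firm offers 159.39, keeping 440.61.
Round 2 (the union proposes): the firm can get 440.61 next round, worth 0.55 × 440.61 = 242.3355 now, so the union offers 242.3355, keeping 357.6645.
Round 1 (the firm proposes): the union can get 357.6645 next round, worth 0.55 × 357.6645 = 196.715475 now; the firm offers that and keeps 403.284525.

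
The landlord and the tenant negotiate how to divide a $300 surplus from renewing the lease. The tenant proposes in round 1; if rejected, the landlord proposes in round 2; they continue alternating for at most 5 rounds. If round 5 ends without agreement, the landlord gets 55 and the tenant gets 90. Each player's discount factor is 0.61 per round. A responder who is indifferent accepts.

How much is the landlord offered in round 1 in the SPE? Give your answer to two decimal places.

Solve by backward induction from round 5.
Round 5 (the tenant proposes): the landlord gets 55 if talks fail, so the tenant offers 55 and keeps 245.
Round 4 (the landlord proposes): the tenant can get 245 next round, worth 0.61 × 245 = 149.45 now. The landlord offers 149.45 and keeps 300 − 149.45 = 150.55.
Round 3 (the tenant proposes): the landlord can get 150.55 next round, worth 0.61 × 150.55 = 91.8355 now. The tenant offers 91.8355 and keeps 300 − 91.8355 = 208.1645.
Round 2 (the landlord proposes): the tenant can get 208.1645 next round, worth 0.61 × 208.1645 = 126.980345 now. The landlord offers 126.980345 and keeps 300 − 126.980345 = 173.019655.
Round 1 (the tenant proposes): the landlord can get 173.019655 next round, worth 0.61 × 173.019655 = 105.54198955 now, so the tenant offers 105.54198955, keeping 194.45801045.

105.54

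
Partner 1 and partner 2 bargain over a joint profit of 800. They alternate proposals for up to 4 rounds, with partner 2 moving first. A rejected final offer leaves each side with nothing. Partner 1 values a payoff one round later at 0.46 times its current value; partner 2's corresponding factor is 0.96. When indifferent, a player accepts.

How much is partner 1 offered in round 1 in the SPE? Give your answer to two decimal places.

177.23

Round 4 (partner 1 proposes): rejection yields 0 for partner 2; partner 1 offers 0 and keeps 800.
Round 3 (partner 2 proposes): partner 1 can get 800 next round, worth 0.46 × 800 = 368 now; partner 2 offers that and keeps 432.
Round 2 (partner 1 proposes): partner 2 can get 432 next round, worth 0.96 × 432 = 414.72 now; partner 1 offers that and keeps 385.28.
Round 1 (partner 2 proposes): partner 1 can get 385.28 next round, worth 0.46 × 385.28 = 177.2288 now; partner 2 offers that and keeps 622.7712.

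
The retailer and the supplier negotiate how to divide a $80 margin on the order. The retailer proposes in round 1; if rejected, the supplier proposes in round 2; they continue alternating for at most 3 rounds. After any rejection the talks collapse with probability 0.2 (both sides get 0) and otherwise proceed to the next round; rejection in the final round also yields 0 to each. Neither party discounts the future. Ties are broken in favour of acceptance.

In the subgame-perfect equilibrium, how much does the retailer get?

67.2

Round 3 (the retailer proposes): rejection yields 0 for the supplier; the retailer offers 0 and keeps 80.
Round 2 (the supplier proposes): rejecting gives the retailer an expected 0.8 × 80 = 64; the supplier offers that and keeps 16.
Round 1 (the retailer proposes): rejecting gives the supplier an expected 0.8 × 16 = 12.8, so the retailer offers 12.8, keeping 67.2.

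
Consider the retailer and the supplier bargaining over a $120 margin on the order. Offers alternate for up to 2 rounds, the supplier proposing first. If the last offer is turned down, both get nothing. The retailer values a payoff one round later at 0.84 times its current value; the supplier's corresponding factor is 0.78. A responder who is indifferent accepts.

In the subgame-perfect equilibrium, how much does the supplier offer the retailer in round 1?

100.8

Round 2 (the retailer proposes): the supplier will accept anything ≥ 0, so the retailer offers 0 and keeps 120.
Round 1 (the supplier proposes): the retailer can get 120 next round, worth 0.84 × 120 = 100.8 now. The supplier offers 100.8 and keeps 120 − 100.8 = 19.2.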